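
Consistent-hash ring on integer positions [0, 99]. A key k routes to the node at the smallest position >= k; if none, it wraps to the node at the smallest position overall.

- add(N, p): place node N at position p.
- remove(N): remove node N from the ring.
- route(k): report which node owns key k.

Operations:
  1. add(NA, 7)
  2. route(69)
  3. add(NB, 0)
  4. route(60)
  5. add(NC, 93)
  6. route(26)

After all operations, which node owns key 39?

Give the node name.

Answer: NC

Derivation:
Op 1: add NA@7 -> ring=[7:NA]
Op 2: route key 69: none >= 69, wrap to smallest pos 7 -> NA
Op 3: add NB@0 -> ring=[0:NB,7:NA]
Op 4: route key 60: none >= 60, wrap to smallest pos 0 -> NB
Op 5: add NC@93 -> ring=[0:NB,7:NA,93:NC]
Op 6: route key 26: smallest pos >= 26 is 93 -> NC
Final route key 39: smallest pos >= 39 is 93 -> NC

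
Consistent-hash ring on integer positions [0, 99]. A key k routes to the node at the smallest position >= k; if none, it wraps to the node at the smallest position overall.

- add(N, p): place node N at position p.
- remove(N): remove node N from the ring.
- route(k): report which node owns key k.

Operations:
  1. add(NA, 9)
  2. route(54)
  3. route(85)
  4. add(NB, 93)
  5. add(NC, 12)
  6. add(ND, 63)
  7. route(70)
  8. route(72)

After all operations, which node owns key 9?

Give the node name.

Op 1: add NA@9 -> ring=[9:NA]
Op 2: route key 54: none >= 54, wrap to smallest pos 9 -> NA
Op 3: route key 85: none >= 85, wrap to smallest pos 9 -> NA
Op 4: add NB@93 -> ring=[9:NA,93:NB]
Op 5: add NC@12 -> ring=[9:NA,12:NC,93:NB]
Op 6: add ND@63 -> ring=[9:NA,12:NC,63:ND,93:NB]
Op 7: route key 70: smallest pos >= 70 is 93 -> NB
Op 8: route key 72: smallest pos >= 72 is 93 -> NB
Final route key 9: smallest pos >= 9 is 9 -> NA

Answer: NA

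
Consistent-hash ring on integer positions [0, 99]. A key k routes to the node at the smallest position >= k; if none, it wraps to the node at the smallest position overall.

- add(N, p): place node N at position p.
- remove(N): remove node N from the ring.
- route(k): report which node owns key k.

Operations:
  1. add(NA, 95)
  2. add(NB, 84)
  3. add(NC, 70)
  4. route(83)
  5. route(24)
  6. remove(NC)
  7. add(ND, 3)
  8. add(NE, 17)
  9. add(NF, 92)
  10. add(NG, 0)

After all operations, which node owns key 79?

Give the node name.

Answer: NB

Derivation:
Op 1: add NA@95 -> ring=[95:NA]
Op 2: add NB@84 -> ring=[84:NB,95:NA]
Op 3: add NC@70 -> ring=[70:NC,84:NB,95:NA]
Op 4: route key 83: smallest pos >= 83 is 84 -> NB
Op 5: route key 24: smallest pos >= 24 is 70 -> NC
Op 6: remove NC -> ring=[84:NB,95:NA]
Op 7: add ND@3 -> ring=[3:ND,84:NB,95:NA]
Op 8: add NE@17 -> ring=[3:ND,17:NE,84:NB,95:NA]
Op 9: add NF@92 -> ring=[3:ND,17:NE,84:NB,92:NF,95:NA]
Op 10: add NG@0 -> ring=[0:NG,3:ND,17:NE,84:NB,92:NF,95:NA]
Final route key 79: smallest pos >= 79 is 84 -> NB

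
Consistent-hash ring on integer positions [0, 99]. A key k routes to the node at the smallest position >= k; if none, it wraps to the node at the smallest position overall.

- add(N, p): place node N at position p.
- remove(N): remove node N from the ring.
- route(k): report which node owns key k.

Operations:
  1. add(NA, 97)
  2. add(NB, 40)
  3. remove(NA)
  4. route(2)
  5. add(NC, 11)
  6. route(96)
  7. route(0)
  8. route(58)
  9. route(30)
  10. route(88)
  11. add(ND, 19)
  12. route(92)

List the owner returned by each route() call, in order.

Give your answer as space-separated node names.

Op 1: add NA@97 -> ring=[97:NA]
Op 2: add NB@40 -> ring=[40:NB,97:NA]
Op 3: remove NA -> ring=[40:NB]
Op 4: route key 2: smallest pos >= 2 is 40 -> NB
Op 5: add NC@11 -> ring=[11:NC,40:NB]
Op 6: route key 96: none >= 96, wrap to smallest pos 11 -> NC
Op 7: route key 0: smallest pos >= 0 is 11 -> NC
Op 8: route key 58: none >= 58, wrap to smallest pos 11 -> NC
Op 9: route key 30: smallest pos >= 30 is 40 -> NB
Op 10: route key 88: none >= 88, wrap to smallest pos 11 -> NC
Op 11: add ND@19 -> ring=[11:NC,19:ND,40:NB]
Op 12: route key 92: none >= 92, wrap to smallest pos 11 -> NC

Answer: NB NC NC NC NB NC NC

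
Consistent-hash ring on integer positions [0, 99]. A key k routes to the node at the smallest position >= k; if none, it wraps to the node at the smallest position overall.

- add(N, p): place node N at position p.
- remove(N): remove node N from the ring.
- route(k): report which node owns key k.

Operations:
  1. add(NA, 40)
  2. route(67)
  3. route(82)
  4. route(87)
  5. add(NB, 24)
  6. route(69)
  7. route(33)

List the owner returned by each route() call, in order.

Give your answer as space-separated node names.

Answer: NA NA NA NB NA

Derivation:
Op 1: add NA@40 -> ring=[40:NA]
Op 2: route key 67: none >= 67, wrap to smallest pos 40 -> NA
Op 3: route key 82: none >= 82, wrap to smallest pos 40 -> NA
Op 4: route key 87: none >= 87, wrap to smallest pos 40 -> NA
Op 5: add NB@24 -> ring=[24:NB,40:NA]
Op 6: route key 69: none >= 69, wrap to smallest pos 24 -> NB
Op 7: route key 33: smallest pos >= 33 is 40 -> NA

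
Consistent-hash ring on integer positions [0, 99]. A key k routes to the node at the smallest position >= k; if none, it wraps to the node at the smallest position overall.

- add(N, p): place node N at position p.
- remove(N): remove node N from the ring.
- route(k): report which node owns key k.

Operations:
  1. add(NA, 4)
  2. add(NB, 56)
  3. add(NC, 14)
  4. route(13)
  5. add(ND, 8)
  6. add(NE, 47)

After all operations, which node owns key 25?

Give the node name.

Answer: NE

Derivation:
Op 1: add NA@4 -> ring=[4:NA]
Op 2: add NB@56 -> ring=[4:NA,56:NB]
Op 3: add NC@14 -> ring=[4:NA,14:NC,56:NB]
Op 4: route key 13: smallest pos >= 13 is 14 -> NC
Op 5: add ND@8 -> ring=[4:NA,8:ND,14:NC,56:NB]
Op 6: add NE@47 -> ring=[4:NA,8:ND,14:NC,47:NE,56:NB]
Final route key 25: smallest pos >= 25 is 47 -> NE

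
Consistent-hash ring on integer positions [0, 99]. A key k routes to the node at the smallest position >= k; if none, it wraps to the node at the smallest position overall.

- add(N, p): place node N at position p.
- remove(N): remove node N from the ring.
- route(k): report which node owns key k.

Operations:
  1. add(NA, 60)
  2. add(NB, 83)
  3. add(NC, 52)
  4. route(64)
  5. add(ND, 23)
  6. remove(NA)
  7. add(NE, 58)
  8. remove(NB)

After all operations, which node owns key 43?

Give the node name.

Op 1: add NA@60 -> ring=[60:NA]
Op 2: add NB@83 -> ring=[60:NA,83:NB]
Op 3: add NC@52 -> ring=[52:NC,60:NA,83:NB]
Op 4: route key 64: smallest pos >= 64 is 83 -> NB
Op 5: add ND@23 -> ring=[23:ND,52:NC,60:NA,83:NB]
Op 6: remove NA -> ring=[23:ND,52:NC,83:NB]
Op 7: add NE@58 -> ring=[23:ND,52:NC,58:NE,83:NB]
Op 8: remove NB -> ring=[23:ND,52:NC,58:NE]
Final route key 43: smallest pos >= 43 is 52 -> NC

Answer: NC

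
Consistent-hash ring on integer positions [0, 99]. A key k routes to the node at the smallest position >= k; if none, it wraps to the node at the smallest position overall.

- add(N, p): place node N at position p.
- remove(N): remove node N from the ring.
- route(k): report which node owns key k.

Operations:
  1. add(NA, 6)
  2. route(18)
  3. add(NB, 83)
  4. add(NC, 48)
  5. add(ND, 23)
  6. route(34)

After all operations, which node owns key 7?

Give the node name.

Answer: ND

Derivation:
Op 1: add NA@6 -> ring=[6:NA]
Op 2: route key 18: none >= 18, wrap to smallest pos 6 -> NA
Op 3: add NB@83 -> ring=[6:NA,83:NB]
Op 4: add NC@48 -> ring=[6:NA,48:NC,83:NB]
Op 5: add ND@23 -> ring=[6:NA,23:ND,48:NC,83:NB]
Op 6: route key 34: smallest pos >= 34 is 48 -> NC
Final route key 7: smallest pos >= 7 is 23 -> ND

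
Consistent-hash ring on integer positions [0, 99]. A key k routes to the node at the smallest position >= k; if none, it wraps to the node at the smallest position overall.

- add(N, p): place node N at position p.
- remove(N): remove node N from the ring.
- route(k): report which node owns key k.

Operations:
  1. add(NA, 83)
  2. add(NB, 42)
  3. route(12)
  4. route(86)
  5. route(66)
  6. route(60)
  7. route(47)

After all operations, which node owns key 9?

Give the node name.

Answer: NB

Derivation:
Op 1: add NA@83 -> ring=[83:NA]
Op 2: add NB@42 -> ring=[42:NB,83:NA]
Op 3: route key 12: smallest pos >= 12 is 42 -> NB
Op 4: route key 86: none >= 86, wrap to smallest pos 42 -> NB
Op 5: route key 66: smallest pos >= 66 is 83 -> NA
Op 6: route key 60: smallest pos >= 60 is 83 -> NA
Op 7: route key 47: smallest pos >= 47 is 83 -> NA
Final route key 9: smallest pos >= 9 is 42 -> NB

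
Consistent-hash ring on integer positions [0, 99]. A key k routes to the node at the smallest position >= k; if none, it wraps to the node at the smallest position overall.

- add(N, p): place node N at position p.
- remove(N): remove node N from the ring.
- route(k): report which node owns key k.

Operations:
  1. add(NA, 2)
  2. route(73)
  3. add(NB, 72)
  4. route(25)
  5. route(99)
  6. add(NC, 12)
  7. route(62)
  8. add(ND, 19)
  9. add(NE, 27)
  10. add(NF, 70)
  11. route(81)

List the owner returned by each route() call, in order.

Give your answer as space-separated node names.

Op 1: add NA@2 -> ring=[2:NA]
Op 2: route key 73: none >= 73, wrap to smallest pos 2 -> NA
Op 3: add NB@72 -> ring=[2:NA,72:NB]
Op 4: route key 25: smallest pos >= 25 is 72 -> NB
Op 5: route key 99: none >= 99, wrap to smallest pos 2 -> NA
Op 6: add NC@12 -> ring=[2:NA,12:NC,72:NB]
Op 7: route key 62: smallest pos >= 62 is 72 -> NB
Op 8: add ND@19 -> ring=[2:NA,12:NC,19:ND,72:NB]
Op 9: add NE@27 -> ring=[2:NA,12:NC,19:ND,27:NE,72:NB]
Op 10: add NF@70 -> ring=[2:NA,12:NC,19:ND,27:NE,70:NF,72:NB]
Op 11: route key 81: none >= 81, wrap to smallest pos 2 -> NA

Answer: NA NB NA NB NA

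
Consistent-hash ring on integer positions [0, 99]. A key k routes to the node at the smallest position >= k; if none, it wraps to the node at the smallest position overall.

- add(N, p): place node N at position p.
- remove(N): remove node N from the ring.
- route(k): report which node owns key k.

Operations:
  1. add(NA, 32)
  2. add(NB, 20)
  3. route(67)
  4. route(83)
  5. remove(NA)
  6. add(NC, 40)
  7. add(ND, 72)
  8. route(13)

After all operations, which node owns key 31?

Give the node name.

Op 1: add NA@32 -> ring=[32:NA]
Op 2: add NB@20 -> ring=[20:NB,32:NA]
Op 3: route key 67: none >= 67, wrap to smallest pos 20 -> NB
Op 4: route key 83: none >= 83, wrap to smallest pos 20 -> NB
Op 5: remove NA -> ring=[20:NB]
Op 6: add NC@40 -> ring=[20:NB,40:NC]
Op 7: add ND@72 -> ring=[20:NB,40:NC,72:ND]
Op 8: route key 13: smallest pos >= 13 is 20 -> NB
Final route key 31: smallest pos >= 31 is 40 -> NC

Answer: NC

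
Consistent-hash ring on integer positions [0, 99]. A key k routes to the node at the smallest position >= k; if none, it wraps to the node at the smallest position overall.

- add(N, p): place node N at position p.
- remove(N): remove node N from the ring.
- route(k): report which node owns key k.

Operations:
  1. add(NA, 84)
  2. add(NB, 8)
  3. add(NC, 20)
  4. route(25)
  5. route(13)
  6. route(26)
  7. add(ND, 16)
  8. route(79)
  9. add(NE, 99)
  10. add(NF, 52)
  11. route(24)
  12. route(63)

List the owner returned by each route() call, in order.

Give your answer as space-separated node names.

Answer: NA NC NA NA NF NA

Derivation:
Op 1: add NA@84 -> ring=[84:NA]
Op 2: add NB@8 -> ring=[8:NB,84:NA]
Op 3: add NC@20 -> ring=[8:NB,20:NC,84:NA]
Op 4: route key 25: smallest pos >= 25 is 84 -> NA
Op 5: route key 13: smallest pos >= 13 is 20 -> NC
Op 6: route key 26: smallest pos >= 26 is 84 -> NA
Op 7: add ND@16 -> ring=[8:NB,16:ND,20:NC,84:NA]
Op 8: route key 79: smallest pos >= 79 is 84 -> NA
Op 9: add NE@99 -> ring=[8:NB,16:ND,20:NC,84:NA,99:NE]
Op 10: add NF@52 -> ring=[8:NB,16:ND,20:NC,52:NF,84:NA,99:NE]
Op 11: route key 24: smallest pos >= 24 is 52 -> NF
Op 12: route key 63: smallest pos >= 63 is 84 -> NA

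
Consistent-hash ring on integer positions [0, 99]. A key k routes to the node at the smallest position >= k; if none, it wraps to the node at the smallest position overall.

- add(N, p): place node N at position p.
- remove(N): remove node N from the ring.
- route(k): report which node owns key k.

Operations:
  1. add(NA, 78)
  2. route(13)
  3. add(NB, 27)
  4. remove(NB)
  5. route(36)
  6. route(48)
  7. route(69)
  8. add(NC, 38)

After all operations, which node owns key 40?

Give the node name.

Answer: NA

Derivation:
Op 1: add NA@78 -> ring=[78:NA]
Op 2: route key 13: smallest pos >= 13 is 78 -> NA
Op 3: add NB@27 -> ring=[27:NB,78:NA]
Op 4: remove NB -> ring=[78:NA]
Op 5: route key 36: smallest pos >= 36 is 78 -> NA
Op 6: route key 48: smallest pos >= 48 is 78 -> NA
Op 7: route key 69: smallest pos >= 69 is 78 -> NA
Op 8: add NC@38 -> ring=[38:NC,78:NA]
Final route key 40: smallest pos >= 40 is 78 -> NA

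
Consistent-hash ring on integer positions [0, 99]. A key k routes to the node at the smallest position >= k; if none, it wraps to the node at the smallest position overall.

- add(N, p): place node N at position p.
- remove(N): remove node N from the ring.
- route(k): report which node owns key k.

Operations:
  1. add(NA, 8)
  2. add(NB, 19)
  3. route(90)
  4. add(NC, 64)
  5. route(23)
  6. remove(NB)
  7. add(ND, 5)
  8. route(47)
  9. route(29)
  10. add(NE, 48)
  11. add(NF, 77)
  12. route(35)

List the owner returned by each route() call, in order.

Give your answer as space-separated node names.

Answer: NA NC NC NC NE

Derivation:
Op 1: add NA@8 -> ring=[8:NA]
Op 2: add NB@19 -> ring=[8:NA,19:NB]
Op 3: route key 90: none >= 90, wrap to smallest pos 8 -> NA
Op 4: add NC@64 -> ring=[8:NA,19:NB,64:NC]
Op 5: route key 23: smallest pos >= 23 is 64 -> NC
Op 6: remove NB -> ring=[8:NA,64:NC]
Op 7: add ND@5 -> ring=[5:ND,8:NA,64:NC]
Op 8: route key 47: smallest pos >= 47 is 64 -> NC
Op 9: route key 29: smallest pos >= 29 is 64 -> NC
Op 10: add NE@48 -> ring=[5:ND,8:NA,48:NE,64:NC]
Op 11: add NF@77 -> ring=[5:ND,8:NA,48:NE,64:NC,77:NF]
Op 12: route key 35: smallest pos >= 35 is 48 -> NE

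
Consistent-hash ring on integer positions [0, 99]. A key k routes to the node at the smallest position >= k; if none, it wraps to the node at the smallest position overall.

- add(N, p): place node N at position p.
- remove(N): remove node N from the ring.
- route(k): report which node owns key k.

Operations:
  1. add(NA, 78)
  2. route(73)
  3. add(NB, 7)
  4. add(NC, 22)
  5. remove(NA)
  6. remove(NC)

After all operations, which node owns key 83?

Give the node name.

Op 1: add NA@78 -> ring=[78:NA]
Op 2: route key 73: smallest pos >= 73 is 78 -> NA
Op 3: add NB@7 -> ring=[7:NB,78:NA]
Op 4: add NC@22 -> ring=[7:NB,22:NC,78:NA]
Op 5: remove NA -> ring=[7:NB,22:NC]
Op 6: remove NC -> ring=[7:NB]
Final route key 83: none >= 83, wrap to smallest pos 7 -> NB

Answer: NB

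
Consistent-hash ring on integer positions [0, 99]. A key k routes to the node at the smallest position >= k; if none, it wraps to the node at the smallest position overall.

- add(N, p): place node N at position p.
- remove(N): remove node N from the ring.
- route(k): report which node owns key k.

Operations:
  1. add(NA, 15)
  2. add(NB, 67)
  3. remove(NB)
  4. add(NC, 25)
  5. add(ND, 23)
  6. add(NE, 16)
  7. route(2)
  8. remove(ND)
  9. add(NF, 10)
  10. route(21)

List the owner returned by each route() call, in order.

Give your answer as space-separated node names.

Op 1: add NA@15 -> ring=[15:NA]
Op 2: add NB@67 -> ring=[15:NA,67:NB]
Op 3: remove NB -> ring=[15:NA]
Op 4: add NC@25 -> ring=[15:NA,25:NC]
Op 5: add ND@23 -> ring=[15:NA,23:ND,25:NC]
Op 6: add NE@16 -> ring=[15:NA,16:NE,23:ND,25:NC]
Op 7: route key 2: smallest pos >= 2 is 15 -> NA
Op 8: remove ND -> ring=[15:NA,16:NE,25:NC]
Op 9: add NF@10 -> ring=[10:NF,15:NA,16:NE,25:NC]
Op 10: route key 21: smallest pos >= 21 is 25 -> NC

Answer: NA NC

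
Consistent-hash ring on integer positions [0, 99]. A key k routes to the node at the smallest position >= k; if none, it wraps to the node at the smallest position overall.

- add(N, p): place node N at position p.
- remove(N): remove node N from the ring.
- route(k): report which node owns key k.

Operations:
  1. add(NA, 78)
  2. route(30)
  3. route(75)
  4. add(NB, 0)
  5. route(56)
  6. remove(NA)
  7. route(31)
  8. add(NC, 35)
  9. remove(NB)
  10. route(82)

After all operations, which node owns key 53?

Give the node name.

Answer: NC

Derivation:
Op 1: add NA@78 -> ring=[78:NA]
Op 2: route key 30: smallest pos >= 30 is 78 -> NA
Op 3: route key 75: smallest pos >= 75 is 78 -> NA
Op 4: add NB@0 -> ring=[0:NB,78:NA]
Op 5: route key 56: smallest pos >= 56 is 78 -> NA
Op 6: remove NA -> ring=[0:NB]
Op 7: route key 31: none >= 31, wrap to smallest pos 0 -> NB
Op 8: add NC@35 -> ring=[0:NB,35:NC]
Op 9: remove NB -> ring=[35:NC]
Op 10: route key 82: none >= 82, wrap to smallest pos 35 -> NC
Final route key 53: none >= 53, wrap to smallest pos 35 -> NC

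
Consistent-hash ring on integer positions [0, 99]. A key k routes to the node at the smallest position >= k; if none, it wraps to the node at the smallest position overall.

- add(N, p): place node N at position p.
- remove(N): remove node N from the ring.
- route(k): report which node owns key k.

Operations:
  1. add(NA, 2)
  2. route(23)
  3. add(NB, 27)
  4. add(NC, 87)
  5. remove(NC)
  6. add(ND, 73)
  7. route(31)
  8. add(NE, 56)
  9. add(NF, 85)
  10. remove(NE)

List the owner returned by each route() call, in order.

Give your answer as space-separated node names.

Op 1: add NA@2 -> ring=[2:NA]
Op 2: route key 23: none >= 23, wrap to smallest pos 2 -> NA
Op 3: add NB@27 -> ring=[2:NA,27:NB]
Op 4: add NC@87 -> ring=[2:NA,27:NB,87:NC]
Op 5: remove NC -> ring=[2:NA,27:NB]
Op 6: add ND@73 -> ring=[2:NA,27:NB,73:ND]
Op 7: route key 31: smallest pos >= 31 is 73 -> ND
Op 8: add NE@56 -> ring=[2:NA,27:NB,56:NE,73:ND]
Op 9: add NF@85 -> ring=[2:NA,27:NB,56:NE,73:ND,85:NF]
Op 10: remove NE -> ring=[2:NA,27:NB,73:ND,85:NF]

Answer: NA ND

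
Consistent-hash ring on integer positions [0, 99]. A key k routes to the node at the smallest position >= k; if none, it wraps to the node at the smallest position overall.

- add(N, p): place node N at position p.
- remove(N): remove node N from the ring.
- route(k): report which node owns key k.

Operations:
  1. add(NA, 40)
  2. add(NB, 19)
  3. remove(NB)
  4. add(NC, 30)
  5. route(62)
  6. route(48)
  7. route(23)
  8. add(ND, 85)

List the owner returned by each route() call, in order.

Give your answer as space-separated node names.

Answer: NC NC NC

Derivation:
Op 1: add NA@40 -> ring=[40:NA]
Op 2: add NB@19 -> ring=[19:NB,40:NA]
Op 3: remove NB -> ring=[40:NA]
Op 4: add NC@30 -> ring=[30:NC,40:NA]
Op 5: route key 62: none >= 62, wrap to smallest pos 30 -> NC
Op 6: route key 48: none >= 48, wrap to smallest pos 30 -> NC
Op 7: route key 23: smallest pos >= 23 is 30 -> NC
Op 8: add ND@85 -> ring=[30:NC,40:NA,85:ND]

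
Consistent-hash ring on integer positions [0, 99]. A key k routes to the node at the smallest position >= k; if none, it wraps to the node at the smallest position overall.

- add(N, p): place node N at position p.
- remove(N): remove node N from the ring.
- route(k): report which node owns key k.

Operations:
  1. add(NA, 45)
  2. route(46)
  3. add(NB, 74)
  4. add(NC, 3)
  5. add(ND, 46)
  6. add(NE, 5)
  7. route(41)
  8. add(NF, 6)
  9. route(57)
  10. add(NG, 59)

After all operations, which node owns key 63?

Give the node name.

Op 1: add NA@45 -> ring=[45:NA]
Op 2: route key 46: none >= 46, wrap to smallest pos 45 -> NA
Op 3: add NB@74 -> ring=[45:NA,74:NB]
Op 4: add NC@3 -> ring=[3:NC,45:NA,74:NB]
Op 5: add ND@46 -> ring=[3:NC,45:NA,46:ND,74:NB]
Op 6: add NE@5 -> ring=[3:NC,5:NE,45:NA,46:ND,74:NB]
Op 7: route key 41: smallest pos >= 41 is 45 -> NA
Op 8: add NF@6 -> ring=[3:NC,5:NE,6:NF,45:NA,46:ND,74:NB]
Op 9: route key 57: smallest pos >= 57 is 74 -> NB
Op 10: add NG@59 -> ring=[3:NC,5:NE,6:NF,45:NA,46:ND,59:NG,74:NB]
Final route key 63: smallest pos >= 63 is 74 -> NB

Answer: NB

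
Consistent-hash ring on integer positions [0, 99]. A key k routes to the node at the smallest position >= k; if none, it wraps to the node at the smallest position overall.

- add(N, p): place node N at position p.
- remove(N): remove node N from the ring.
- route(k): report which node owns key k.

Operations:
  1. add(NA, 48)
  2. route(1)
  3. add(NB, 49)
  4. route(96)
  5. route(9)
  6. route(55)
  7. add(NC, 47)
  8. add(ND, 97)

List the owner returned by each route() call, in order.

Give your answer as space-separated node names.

Answer: NA NA NA NA

Derivation:
Op 1: add NA@48 -> ring=[48:NA]
Op 2: route key 1: smallest pos >= 1 is 48 -> NA
Op 3: add NB@49 -> ring=[48:NA,49:NB]
Op 4: route key 96: none >= 96, wrap to smallest pos 48 -> NA
Op 5: route key 9: smallest pos >= 9 is 48 -> NA
Op 6: route key 55: none >= 55, wrap to smallest pos 48 -> NA
Op 7: add NC@47 -> ring=[47:NC,48:NA,49:NB]
Op 8: add ND@97 -> ring=[47:NC,48:NA,49:NB,97:ND]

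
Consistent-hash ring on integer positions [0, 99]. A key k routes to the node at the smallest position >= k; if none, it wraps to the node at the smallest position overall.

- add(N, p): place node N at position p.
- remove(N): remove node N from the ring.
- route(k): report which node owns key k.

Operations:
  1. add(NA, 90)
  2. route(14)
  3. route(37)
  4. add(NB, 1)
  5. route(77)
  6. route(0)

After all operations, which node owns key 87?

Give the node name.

Answer: NA

Derivation:
Op 1: add NA@90 -> ring=[90:NA]
Op 2: route key 14: smallest pos >= 14 is 90 -> NA
Op 3: route key 37: smallest pos >= 37 is 90 -> NA
Op 4: add NB@1 -> ring=[1:NB,90:NA]
Op 5: route key 77: smallest pos >= 77 is 90 -> NA
Op 6: route key 0: smallest pos >= 0 is 1 -> NB
Final route key 87: smallest pos >= 87 is 90 -> NA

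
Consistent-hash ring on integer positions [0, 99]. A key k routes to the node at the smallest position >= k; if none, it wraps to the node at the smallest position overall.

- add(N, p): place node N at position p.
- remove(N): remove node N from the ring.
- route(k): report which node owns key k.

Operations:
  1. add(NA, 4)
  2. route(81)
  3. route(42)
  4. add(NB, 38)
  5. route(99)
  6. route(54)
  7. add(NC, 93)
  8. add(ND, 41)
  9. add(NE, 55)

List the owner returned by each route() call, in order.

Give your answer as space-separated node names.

Answer: NA NA NA NA

Derivation:
Op 1: add NA@4 -> ring=[4:NA]
Op 2: route key 81: none >= 81, wrap to smallest pos 4 -> NA
Op 3: route key 42: none >= 42, wrap to smallest pos 4 -> NA
Op 4: add NB@38 -> ring=[4:NA,38:NB]
Op 5: route key 99: none >= 99, wrap to smallest pos 4 -> NA
Op 6: route key 54: none >= 54, wrap to smallest pos 4 -> NA
Op 7: add NC@93 -> ring=[4:NA,38:NB,93:NC]
Op 8: add ND@41 -> ring=[4:NA,38:NB,41:ND,93:NC]
Op 9: add NE@55 -> ring=[4:NA,38:NB,41:ND,55:NE,93:NC]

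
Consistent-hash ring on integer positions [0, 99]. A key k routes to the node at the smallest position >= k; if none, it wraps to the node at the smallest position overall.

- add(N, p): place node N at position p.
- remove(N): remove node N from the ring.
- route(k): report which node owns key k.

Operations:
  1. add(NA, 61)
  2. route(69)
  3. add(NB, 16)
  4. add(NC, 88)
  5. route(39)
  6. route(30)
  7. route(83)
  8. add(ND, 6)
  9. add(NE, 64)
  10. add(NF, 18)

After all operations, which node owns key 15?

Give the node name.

Op 1: add NA@61 -> ring=[61:NA]
Op 2: route key 69: none >= 69, wrap to smallest pos 61 -> NA
Op 3: add NB@16 -> ring=[16:NB,61:NA]
Op 4: add NC@88 -> ring=[16:NB,61:NA,88:NC]
Op 5: route key 39: smallest pos >= 39 is 61 -> NA
Op 6: route key 30: smallest pos >= 30 is 61 -> NA
Op 7: route key 83: smallest pos >= 83 is 88 -> NC
Op 8: add ND@6 -> ring=[6:ND,16:NB,61:NA,88:NC]
Op 9: add NE@64 -> ring=[6:ND,16:NB,61:NA,64:NE,88:NC]
Op 10: add NF@18 -> ring=[6:ND,16:NB,18:NF,61:NA,64:NE,88:NC]
Final route key 15: smallest pos >= 15 is 16 -> NB

Answer: NB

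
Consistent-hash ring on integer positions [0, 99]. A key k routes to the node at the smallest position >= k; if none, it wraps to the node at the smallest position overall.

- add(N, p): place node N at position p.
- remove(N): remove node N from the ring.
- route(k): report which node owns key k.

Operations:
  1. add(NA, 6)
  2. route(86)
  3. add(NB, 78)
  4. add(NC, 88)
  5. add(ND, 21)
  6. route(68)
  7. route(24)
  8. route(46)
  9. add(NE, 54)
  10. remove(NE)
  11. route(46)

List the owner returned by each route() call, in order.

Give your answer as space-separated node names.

Answer: NA NB NB NB NB

Derivation:
Op 1: add NA@6 -> ring=[6:NA]
Op 2: route key 86: none >= 86, wrap to smallest pos 6 -> NA
Op 3: add NB@78 -> ring=[6:NA,78:NB]
Op 4: add NC@88 -> ring=[6:NA,78:NB,88:NC]
Op 5: add ND@21 -> ring=[6:NA,21:ND,78:NB,88:NC]
Op 6: route key 68: smallest pos >= 68 is 78 -> NB
Op 7: route key 24: smallest pos >= 24 is 78 -> NB
Op 8: route key 46: smallest pos >= 46 is 78 -> NB
Op 9: add NE@54 -> ring=[6:NA,21:ND,54:NE,78:NB,88:NC]
Op 10: remove NE -> ring=[6:NA,21:ND,78:NB,88:NC]
Op 11: route key 46: smallest pos >= 46 is 78 -> NB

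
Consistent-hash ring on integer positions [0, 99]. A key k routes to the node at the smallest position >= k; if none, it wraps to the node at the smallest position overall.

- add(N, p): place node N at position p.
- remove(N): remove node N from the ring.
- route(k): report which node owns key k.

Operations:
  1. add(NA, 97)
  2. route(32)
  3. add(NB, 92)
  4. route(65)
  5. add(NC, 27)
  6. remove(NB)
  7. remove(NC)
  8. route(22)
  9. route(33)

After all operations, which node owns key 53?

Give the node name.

Op 1: add NA@97 -> ring=[97:NA]
Op 2: route key 32: smallest pos >= 32 is 97 -> NA
Op 3: add NB@92 -> ring=[92:NB,97:NA]
Op 4: route key 65: smallest pos >= 65 is 92 -> NB
Op 5: add NC@27 -> ring=[27:NC,92:NB,97:NA]
Op 6: remove NB -> ring=[27:NC,97:NA]
Op 7: remove NC -> ring=[97:NA]
Op 8: route key 22: smallest pos >= 22 is 97 -> NA
Op 9: route key 33: smallest pos >= 33 is 97 -> NA
Final route key 53: smallest pos >= 53 is 97 -> NA

Answer: NA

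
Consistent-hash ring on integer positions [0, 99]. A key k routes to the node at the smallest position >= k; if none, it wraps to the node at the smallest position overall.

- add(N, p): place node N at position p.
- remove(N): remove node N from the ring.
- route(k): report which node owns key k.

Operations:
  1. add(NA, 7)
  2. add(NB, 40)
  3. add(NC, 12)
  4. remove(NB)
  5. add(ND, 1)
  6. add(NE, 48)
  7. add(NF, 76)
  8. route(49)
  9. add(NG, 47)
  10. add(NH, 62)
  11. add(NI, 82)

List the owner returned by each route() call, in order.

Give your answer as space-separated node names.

Answer: NF

Derivation:
Op 1: add NA@7 -> ring=[7:NA]
Op 2: add NB@40 -> ring=[7:NA,40:NB]
Op 3: add NC@12 -> ring=[7:NA,12:NC,40:NB]
Op 4: remove NB -> ring=[7:NA,12:NC]
Op 5: add ND@1 -> ring=[1:ND,7:NA,12:NC]
Op 6: add NE@48 -> ring=[1:ND,7:NA,12:NC,48:NE]
Op 7: add NF@76 -> ring=[1:ND,7:NA,12:NC,48:NE,76:NF]
Op 8: route key 49: smallest pos >= 49 is 76 -> NF
Op 9: add NG@47 -> ring=[1:ND,7:NA,12:NC,47:NG,48:NE,76:NF]
Op 10: add NH@62 -> ring=[1:ND,7:NA,12:NC,47:NG,48:NE,62:NH,76:NF]
Op 11: add NI@82 -> ring=[1:ND,7:NA,12:NC,47:NG,48:NE,62:NH,76:NF,82:NI]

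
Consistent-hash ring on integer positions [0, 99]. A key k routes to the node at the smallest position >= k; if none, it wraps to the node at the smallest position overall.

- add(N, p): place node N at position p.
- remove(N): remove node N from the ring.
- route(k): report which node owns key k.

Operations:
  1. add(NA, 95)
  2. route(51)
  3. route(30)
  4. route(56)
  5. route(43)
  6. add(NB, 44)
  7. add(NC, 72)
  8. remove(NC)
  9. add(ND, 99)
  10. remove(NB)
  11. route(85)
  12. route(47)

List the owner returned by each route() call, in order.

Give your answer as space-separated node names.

Op 1: add NA@95 -> ring=[95:NA]
Op 2: route key 51: smallest pos >= 51 is 95 -> NA
Op 3: route key 30: smallest pos >= 30 is 95 -> NA
Op 4: route key 56: smallest pos >= 56 is 95 -> NA
Op 5: route key 43: smallest pos >= 43 is 95 -> NA
Op 6: add NB@44 -> ring=[44:NB,95:NA]
Op 7: add NC@72 -> ring=[44:NB,72:NC,95:NA]
Op 8: remove NC -> ring=[44:NB,95:NA]
Op 9: add ND@99 -> ring=[44:NB,95:NA,99:ND]
Op 10: remove NB -> ring=[95:NA,99:ND]
Op 11: route key 85: smallest pos >= 85 is 95 -> NA
Op 12: route key 47: smallest pos >= 47 is 95 -> NA

Answer: NA NA NA NA NA NA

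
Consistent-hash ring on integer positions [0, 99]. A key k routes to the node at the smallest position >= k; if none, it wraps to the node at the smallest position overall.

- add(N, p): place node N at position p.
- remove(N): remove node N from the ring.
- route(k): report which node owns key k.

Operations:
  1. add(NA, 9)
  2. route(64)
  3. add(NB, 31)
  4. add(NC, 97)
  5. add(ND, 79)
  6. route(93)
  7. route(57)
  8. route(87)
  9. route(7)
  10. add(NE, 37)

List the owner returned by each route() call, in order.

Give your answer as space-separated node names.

Op 1: add NA@9 -> ring=[9:NA]
Op 2: route key 64: none >= 64, wrap to smallest pos 9 -> NA
Op 3: add NB@31 -> ring=[9:NA,31:NB]
Op 4: add NC@97 -> ring=[9:NA,31:NB,97:NC]
Op 5: add ND@79 -> ring=[9:NA,31:NB,79:ND,97:NC]
Op 6: route key 93: smallest pos >= 93 is 97 -> NC
Op 7: route key 57: smallest pos >= 57 is 79 -> ND
Op 8: route key 87: smallest pos >= 87 is 97 -> NC
Op 9: route key 7: smallest pos >= 7 is 9 -> NA
Op 10: add NE@37 -> ring=[9:NA,31:NB,37:NE,79:ND,97:NC]

Answer: NA NC ND NC NA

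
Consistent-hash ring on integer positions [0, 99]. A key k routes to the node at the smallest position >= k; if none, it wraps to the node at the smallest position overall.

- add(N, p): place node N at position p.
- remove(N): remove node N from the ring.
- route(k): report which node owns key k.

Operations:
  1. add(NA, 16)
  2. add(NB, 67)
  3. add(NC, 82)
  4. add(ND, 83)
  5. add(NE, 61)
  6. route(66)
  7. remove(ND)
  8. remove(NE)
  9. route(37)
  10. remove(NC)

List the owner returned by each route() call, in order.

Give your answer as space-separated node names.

Answer: NB NB

Derivation:
Op 1: add NA@16 -> ring=[16:NA]
Op 2: add NB@67 -> ring=[16:NA,67:NB]
Op 3: add NC@82 -> ring=[16:NA,67:NB,82:NC]
Op 4: add ND@83 -> ring=[16:NA,67:NB,82:NC,83:ND]
Op 5: add NE@61 -> ring=[16:NA,61:NE,67:NB,82:NC,83:ND]
Op 6: route key 66: smallest pos >= 66 is 67 -> NB
Op 7: remove ND -> ring=[16:NA,61:NE,67:NB,82:NC]
Op 8: remove NE -> ring=[16:NA,67:NB,82:NC]
Op 9: route key 37: smallest pos >= 37 is 67 -> NB
Op 10: remove NC -> ring=[16:NA,67:NB]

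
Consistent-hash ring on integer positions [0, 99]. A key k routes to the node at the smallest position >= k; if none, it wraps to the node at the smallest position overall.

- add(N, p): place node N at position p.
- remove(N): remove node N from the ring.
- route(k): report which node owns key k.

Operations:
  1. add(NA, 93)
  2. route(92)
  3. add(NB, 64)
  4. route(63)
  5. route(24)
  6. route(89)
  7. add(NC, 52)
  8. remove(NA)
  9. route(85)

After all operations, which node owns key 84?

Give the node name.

Answer: NC

Derivation:
Op 1: add NA@93 -> ring=[93:NA]
Op 2: route key 92: smallest pos >= 92 is 93 -> NA
Op 3: add NB@64 -> ring=[64:NB,93:NA]
Op 4: route key 63: smallest pos >= 63 is 64 -> NB
Op 5: route key 24: smallest pos >= 24 is 64 -> NB
Op 6: route key 89: smallest pos >= 89 is 93 -> NA
Op 7: add NC@52 -> ring=[52:NC,64:NB,93:NA]
Op 8: remove NA -> ring=[52:NC,64:NB]
Op 9: route key 85: none >= 85, wrap to smallest pos 52 -> NC
Final route key 84: none >= 84, wrap to smallest pos 52 -> NC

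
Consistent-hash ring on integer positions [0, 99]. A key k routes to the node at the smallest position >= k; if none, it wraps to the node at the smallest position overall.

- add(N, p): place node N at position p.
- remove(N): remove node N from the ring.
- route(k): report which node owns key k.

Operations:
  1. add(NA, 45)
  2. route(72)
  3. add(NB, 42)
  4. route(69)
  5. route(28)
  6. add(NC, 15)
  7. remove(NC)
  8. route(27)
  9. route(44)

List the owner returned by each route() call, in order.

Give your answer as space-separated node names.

Op 1: add NA@45 -> ring=[45:NA]
Op 2: route key 72: none >= 72, wrap to smallest pos 45 -> NA
Op 3: add NB@42 -> ring=[42:NB,45:NA]
Op 4: route key 69: none >= 69, wrap to smallest pos 42 -> NB
Op 5: route key 28: smallest pos >= 28 is 42 -> NB
Op 6: add NC@15 -> ring=[15:NC,42:NB,45:NA]
Op 7: remove NC -> ring=[42:NB,45:NA]
Op 8: route key 27: smallest pos >= 27 is 42 -> NB
Op 9: route key 44: smallest pos >= 44 is 45 -> NA

Answer: NA NB NB NB NA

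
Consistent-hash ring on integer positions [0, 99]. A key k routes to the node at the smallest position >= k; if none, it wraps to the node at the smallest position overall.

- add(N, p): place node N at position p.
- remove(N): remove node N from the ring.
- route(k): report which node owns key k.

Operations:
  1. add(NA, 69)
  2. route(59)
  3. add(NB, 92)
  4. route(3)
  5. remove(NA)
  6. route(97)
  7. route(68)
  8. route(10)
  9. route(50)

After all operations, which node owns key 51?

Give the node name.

Op 1: add NA@69 -> ring=[69:NA]
Op 2: route key 59: smallest pos >= 59 is 69 -> NA
Op 3: add NB@92 -> ring=[69:NA,92:NB]
Op 4: route key 3: smallest pos >= 3 is 69 -> NA
Op 5: remove NA -> ring=[92:NB]
Op 6: route key 97: none >= 97, wrap to smallest pos 92 -> NB
Op 7: route key 68: smallest pos >= 68 is 92 -> NB
Op 8: route key 10: smallest pos >= 10 is 92 -> NB
Op 9: route key 50: smallest pos >= 50 is 92 -> NB
Final route key 51: smallest pos >= 51 is 92 -> NB

Answer: NB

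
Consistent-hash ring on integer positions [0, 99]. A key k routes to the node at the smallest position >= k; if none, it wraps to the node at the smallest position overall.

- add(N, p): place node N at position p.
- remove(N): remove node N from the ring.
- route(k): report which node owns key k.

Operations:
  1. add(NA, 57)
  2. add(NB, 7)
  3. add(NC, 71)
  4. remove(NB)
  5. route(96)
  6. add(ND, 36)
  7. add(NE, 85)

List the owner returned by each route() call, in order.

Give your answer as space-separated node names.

Op 1: add NA@57 -> ring=[57:NA]
Op 2: add NB@7 -> ring=[7:NB,57:NA]
Op 3: add NC@71 -> ring=[7:NB,57:NA,71:NC]
Op 4: remove NB -> ring=[57:NA,71:NC]
Op 5: route key 96: none >= 96, wrap to smallest pos 57 -> NA
Op 6: add ND@36 -> ring=[36:ND,57:NA,71:NC]
Op 7: add NE@85 -> ring=[36:ND,57:NA,71:NC,85:NE]

Answer: NA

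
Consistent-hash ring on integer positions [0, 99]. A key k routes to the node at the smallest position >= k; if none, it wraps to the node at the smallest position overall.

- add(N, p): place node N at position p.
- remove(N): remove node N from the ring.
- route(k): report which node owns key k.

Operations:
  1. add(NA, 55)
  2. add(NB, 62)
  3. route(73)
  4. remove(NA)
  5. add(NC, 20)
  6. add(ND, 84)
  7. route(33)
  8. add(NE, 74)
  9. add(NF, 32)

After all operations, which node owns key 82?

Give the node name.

Op 1: add NA@55 -> ring=[55:NA]
Op 2: add NB@62 -> ring=[55:NA,62:NB]
Op 3: route key 73: none >= 73, wrap to smallest pos 55 -> NA
Op 4: remove NA -> ring=[62:NB]
Op 5: add NC@20 -> ring=[20:NC,62:NB]
Op 6: add ND@84 -> ring=[20:NC,62:NB,84:ND]
Op 7: route key 33: smallest pos >= 33 is 62 -> NB
Op 8: add NE@74 -> ring=[20:NC,62:NB,74:NE,84:ND]
Op 9: add NF@32 -> ring=[20:NC,32:NF,62:NB,74:NE,84:ND]
Final route key 82: smallest pos >= 82 is 84 -> ND

Answer: ND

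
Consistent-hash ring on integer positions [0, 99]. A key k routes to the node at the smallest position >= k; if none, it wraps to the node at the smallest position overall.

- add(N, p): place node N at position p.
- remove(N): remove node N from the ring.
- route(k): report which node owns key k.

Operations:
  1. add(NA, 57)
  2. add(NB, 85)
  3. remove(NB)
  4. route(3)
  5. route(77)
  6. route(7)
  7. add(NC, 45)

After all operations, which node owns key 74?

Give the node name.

Answer: NC

Derivation:
Op 1: add NA@57 -> ring=[57:NA]
Op 2: add NB@85 -> ring=[57:NA,85:NB]
Op 3: remove NB -> ring=[57:NA]
Op 4: route key 3: smallest pos >= 3 is 57 -> NA
Op 5: route key 77: none >= 77, wrap to smallest pos 57 -> NA
Op 6: route key 7: smallest pos >= 7 is 57 -> NA
Op 7: add NC@45 -> ring=[45:NC,57:NA]
Final route key 74: none >= 74, wrap to smallest pos 45 -> NC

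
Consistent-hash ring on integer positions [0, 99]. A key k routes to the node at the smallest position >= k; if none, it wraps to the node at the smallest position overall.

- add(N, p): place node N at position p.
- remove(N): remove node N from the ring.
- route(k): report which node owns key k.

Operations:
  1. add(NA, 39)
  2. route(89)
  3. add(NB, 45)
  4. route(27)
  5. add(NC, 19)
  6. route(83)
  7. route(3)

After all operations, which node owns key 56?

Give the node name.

Op 1: add NA@39 -> ring=[39:NA]
Op 2: route key 89: none >= 89, wrap to smallest pos 39 -> NA
Op 3: add NB@45 -> ring=[39:NA,45:NB]
Op 4: route key 27: smallest pos >= 27 is 39 -> NA
Op 5: add NC@19 -> ring=[19:NC,39:NA,45:NB]
Op 6: route key 83: none >= 83, wrap to smallest pos 19 -> NC
Op 7: route key 3: smallest pos >= 3 is 19 -> NC
Final route key 56: none >= 56, wrap to smallest pos 19 -> NC

Answer: NC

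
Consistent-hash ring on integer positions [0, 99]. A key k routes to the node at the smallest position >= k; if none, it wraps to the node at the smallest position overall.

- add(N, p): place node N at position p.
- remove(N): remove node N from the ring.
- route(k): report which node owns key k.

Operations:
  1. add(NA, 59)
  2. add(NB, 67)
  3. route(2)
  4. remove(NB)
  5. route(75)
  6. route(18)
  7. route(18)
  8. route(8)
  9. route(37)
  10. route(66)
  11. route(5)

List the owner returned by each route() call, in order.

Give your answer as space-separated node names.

Answer: NA NA NA NA NA NA NA NA

Derivation:
Op 1: add NA@59 -> ring=[59:NA]
Op 2: add NB@67 -> ring=[59:NA,67:NB]
Op 3: route key 2: smallest pos >= 2 is 59 -> NA
Op 4: remove NB -> ring=[59:NA]
Op 5: route key 75: none >= 75, wrap to smallest pos 59 -> NA
Op 6: route key 18: smallest pos >= 18 is 59 -> NA
Op 7: route key 18: smallest pos >= 18 is 59 -> NA
Op 8: route key 8: smallest pos >= 8 is 59 -> NA
Op 9: route key 37: smallest pos >= 37 is 59 -> NA
Op 10: route key 66: none >= 66, wrap to smallest pos 59 -> NA
Op 11: route key 5: smallest pos >= 5 is 59 -> NA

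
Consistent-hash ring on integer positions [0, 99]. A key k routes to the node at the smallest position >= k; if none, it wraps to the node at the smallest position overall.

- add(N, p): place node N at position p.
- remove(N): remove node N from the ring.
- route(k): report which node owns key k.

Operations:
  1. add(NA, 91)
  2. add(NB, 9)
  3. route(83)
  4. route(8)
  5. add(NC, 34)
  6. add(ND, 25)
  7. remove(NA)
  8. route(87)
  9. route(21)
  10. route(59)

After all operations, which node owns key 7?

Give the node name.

Op 1: add NA@91 -> ring=[91:NA]
Op 2: add NB@9 -> ring=[9:NB,91:NA]
Op 3: route key 83: smallest pos >= 83 is 91 -> NA
Op 4: route key 8: smallest pos >= 8 is 9 -> NB
Op 5: add NC@34 -> ring=[9:NB,34:NC,91:NA]
Op 6: add ND@25 -> ring=[9:NB,25:ND,34:NC,91:NA]
Op 7: remove NA -> ring=[9:NB,25:ND,34:NC]
Op 8: route key 87: none >= 87, wrap to smallest pos 9 -> NB
Op 9: route key 21: smallest pos >= 21 is 25 -> ND
Op 10: route key 59: none >= 59, wrap to smallest pos 9 -> NB
Final route key 7: smallest pos >= 7 is 9 -> NB

Answer: NB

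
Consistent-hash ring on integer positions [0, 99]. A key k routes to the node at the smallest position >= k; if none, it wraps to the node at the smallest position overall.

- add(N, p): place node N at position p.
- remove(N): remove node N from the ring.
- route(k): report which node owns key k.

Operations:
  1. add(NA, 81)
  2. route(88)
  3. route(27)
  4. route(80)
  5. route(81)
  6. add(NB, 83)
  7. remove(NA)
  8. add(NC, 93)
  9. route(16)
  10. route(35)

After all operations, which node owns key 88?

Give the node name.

Answer: NC

Derivation:
Op 1: add NA@81 -> ring=[81:NA]
Op 2: route key 88: none >= 88, wrap to smallest pos 81 -> NA
Op 3: route key 27: smallest pos >= 27 is 81 -> NA
Op 4: route key 80: smallest pos >= 80 is 81 -> NA
Op 5: route key 81: smallest pos >= 81 is 81 -> NA
Op 6: add NB@83 -> ring=[81:NA,83:NB]
Op 7: remove NA -> ring=[83:NB]
Op 8: add NC@93 -> ring=[83:NB,93:NC]
Op 9: route key 16: smallest pos >= 16 is 83 -> NB
Op 10: route key 35: smallest pos >= 35 is 83 -> NB
Final route key 88: smallest pos >= 88 is 93 -> NC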